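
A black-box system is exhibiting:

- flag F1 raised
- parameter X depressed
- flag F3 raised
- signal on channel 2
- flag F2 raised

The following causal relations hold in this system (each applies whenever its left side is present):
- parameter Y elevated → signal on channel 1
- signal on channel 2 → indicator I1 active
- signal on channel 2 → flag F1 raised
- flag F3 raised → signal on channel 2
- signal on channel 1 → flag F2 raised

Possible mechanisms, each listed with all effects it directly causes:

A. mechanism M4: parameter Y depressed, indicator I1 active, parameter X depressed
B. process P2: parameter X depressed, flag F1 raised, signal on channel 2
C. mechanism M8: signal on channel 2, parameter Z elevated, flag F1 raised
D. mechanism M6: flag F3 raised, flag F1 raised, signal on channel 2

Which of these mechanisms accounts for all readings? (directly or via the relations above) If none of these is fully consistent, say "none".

For each candidate, compare predicted effects to what was observed:
(A) mechanism M4 — does not account for flag F1 raised, flag F3 raised, signal on channel 2, flag F2 raised
(B) process P2 — does not account for flag F3 raised, flag F2 raised
(C) mechanism M8 — flag F1 raised yes; parameter X depressed NO; flag F3 raised NO; signal on channel 2 yes; flag F2 raised NO
(D) mechanism M6 — flag F1 raised yes; parameter X depressed NO; flag F3 raised yes; signal on channel 2 yes; flag F2 raised NO
No candidate is consistent with all observations.

none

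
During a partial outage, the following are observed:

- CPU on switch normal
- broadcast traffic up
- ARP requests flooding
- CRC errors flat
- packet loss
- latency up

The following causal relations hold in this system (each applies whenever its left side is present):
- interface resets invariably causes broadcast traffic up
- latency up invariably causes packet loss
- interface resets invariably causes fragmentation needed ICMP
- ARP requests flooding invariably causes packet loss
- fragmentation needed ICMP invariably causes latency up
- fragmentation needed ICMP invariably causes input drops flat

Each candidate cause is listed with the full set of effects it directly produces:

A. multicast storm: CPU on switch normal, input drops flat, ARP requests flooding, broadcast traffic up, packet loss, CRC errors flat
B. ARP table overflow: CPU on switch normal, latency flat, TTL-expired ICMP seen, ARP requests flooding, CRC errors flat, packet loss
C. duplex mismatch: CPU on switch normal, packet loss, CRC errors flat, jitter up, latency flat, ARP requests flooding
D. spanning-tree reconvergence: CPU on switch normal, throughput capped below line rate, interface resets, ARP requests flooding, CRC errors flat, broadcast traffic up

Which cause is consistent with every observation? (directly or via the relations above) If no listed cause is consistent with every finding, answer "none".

D

Checking each candidate against the observations:
(A) multicast storm — does not account for latency up
(B) ARP table overflow — CPU on switch normal match; broadcast traffic up miss; ARP requests flooding match; CRC errors flat match; packet loss match; latency up miss
(C) duplex mismatch — fails on broadcast traffic up, latency up (predicts latency flat, not latency up)
(D) spanning-tree reconvergence — CPU on switch normal match; broadcast traffic up match; ARP requests flooding match; CRC errors flat match; packet loss match (by ARP requests flooding → packet loss); latency up match (by interface resets → fragmentation needed ICMP → latency up)
Only (D) is consistent with every observation.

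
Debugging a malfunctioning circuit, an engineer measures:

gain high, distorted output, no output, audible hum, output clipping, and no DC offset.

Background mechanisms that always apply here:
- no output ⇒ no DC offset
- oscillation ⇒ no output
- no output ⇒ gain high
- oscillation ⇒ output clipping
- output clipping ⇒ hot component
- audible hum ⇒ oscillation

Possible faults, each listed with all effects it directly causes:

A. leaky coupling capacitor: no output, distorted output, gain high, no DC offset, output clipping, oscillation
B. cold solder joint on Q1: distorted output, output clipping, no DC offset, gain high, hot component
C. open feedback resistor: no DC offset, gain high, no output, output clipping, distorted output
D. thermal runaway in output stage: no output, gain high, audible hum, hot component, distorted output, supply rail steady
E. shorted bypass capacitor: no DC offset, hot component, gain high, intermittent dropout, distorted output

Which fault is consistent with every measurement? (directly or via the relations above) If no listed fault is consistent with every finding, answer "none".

For each candidate, compare predicted effects to what was observed:
(A) leaky coupling capacitor — gain high yes; distorted output yes; no output yes; audible hum NO; output clipping yes; no DC offset yes
(B) cold solder joint on Q1 — does not account for no output, audible hum
(C) open feedback resistor — does not account for audible hum
(D) thermal runaway in output stage — accounts for every observation (output clipping through audible hum → oscillation → output clipping)
(E) shorted bypass capacitor — gain high yes; distorted output yes; no output NO; audible hum NO; output clipping NO; no DC offset yes
Only (D) is consistent with every observation.

D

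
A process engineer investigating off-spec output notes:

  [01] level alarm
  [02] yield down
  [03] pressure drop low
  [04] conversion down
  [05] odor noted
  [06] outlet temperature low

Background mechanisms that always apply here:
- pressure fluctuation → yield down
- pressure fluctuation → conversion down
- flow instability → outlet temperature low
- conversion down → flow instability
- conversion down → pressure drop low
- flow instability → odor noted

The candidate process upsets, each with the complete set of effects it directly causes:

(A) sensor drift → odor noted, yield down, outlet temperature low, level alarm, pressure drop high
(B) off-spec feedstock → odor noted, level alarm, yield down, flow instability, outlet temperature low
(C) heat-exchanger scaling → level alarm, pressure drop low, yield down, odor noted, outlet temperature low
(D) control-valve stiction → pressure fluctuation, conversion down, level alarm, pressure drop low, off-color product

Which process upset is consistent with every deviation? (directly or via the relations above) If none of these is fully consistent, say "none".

Per-candidate check:
(A) sensor drift — level alarm match; yield down match; pressure drop low miss; conversion down miss; odor noted match; outlet temperature low match
(B) off-spec feedstock — level alarm match; yield down match; pressure drop low miss; conversion down miss; odor noted match; outlet temperature low match
(C) heat-exchanger scaling — level alarm match; yield down match; pressure drop low match; conversion down miss; odor noted match; outlet temperature low match
(D) control-valve stiction — accounts for every observation (yield down via pressure fluctuation → yield down)
(D) is the only candidate with no mismatches.

D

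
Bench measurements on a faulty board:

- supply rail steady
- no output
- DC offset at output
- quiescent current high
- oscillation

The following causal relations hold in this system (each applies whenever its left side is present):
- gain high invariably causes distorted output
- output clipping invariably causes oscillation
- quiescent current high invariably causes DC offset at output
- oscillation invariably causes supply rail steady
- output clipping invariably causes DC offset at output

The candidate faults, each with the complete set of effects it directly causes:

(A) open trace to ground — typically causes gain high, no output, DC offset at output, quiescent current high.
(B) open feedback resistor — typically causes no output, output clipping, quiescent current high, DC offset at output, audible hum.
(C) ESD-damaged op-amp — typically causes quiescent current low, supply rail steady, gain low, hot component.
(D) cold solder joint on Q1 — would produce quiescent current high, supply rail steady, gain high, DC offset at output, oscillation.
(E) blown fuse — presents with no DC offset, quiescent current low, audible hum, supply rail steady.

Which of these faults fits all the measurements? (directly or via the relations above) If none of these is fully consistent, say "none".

For each candidate, compare predicted effects to what was observed:
(A) open trace to ground — does not account for supply rail steady, oscillation
(B) open feedback resistor — accounts for every observation (supply rail steady via output clipping → oscillation → supply rail steady)
(C) ESD-damaged op-amp — supply rail steady yes; no output NO; DC offset at output NO; quiescent current high NO; oscillation NO
(D) cold solder joint on Q1 — does not account for no output
(E) blown fuse — fails on no output, DC offset at output, quiescent current high, oscillation (predicts no DC offset, not DC offset at output; predicts quiescent current low, not quiescent current high)
(B) is the only candidate with no mismatches.

B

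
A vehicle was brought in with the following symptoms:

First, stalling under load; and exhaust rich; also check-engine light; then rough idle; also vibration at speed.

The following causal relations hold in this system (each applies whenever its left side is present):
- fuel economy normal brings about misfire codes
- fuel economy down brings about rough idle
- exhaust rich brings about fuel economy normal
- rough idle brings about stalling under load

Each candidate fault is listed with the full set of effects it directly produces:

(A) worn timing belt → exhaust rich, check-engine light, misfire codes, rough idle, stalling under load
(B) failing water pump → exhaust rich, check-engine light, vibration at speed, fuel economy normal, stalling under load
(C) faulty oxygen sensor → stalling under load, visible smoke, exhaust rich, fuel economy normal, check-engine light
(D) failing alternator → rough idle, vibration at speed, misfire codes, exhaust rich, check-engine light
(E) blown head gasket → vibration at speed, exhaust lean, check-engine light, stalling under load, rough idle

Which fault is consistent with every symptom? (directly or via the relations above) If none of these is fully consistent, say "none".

D

Checking each candidate against the observations:
(A) worn timing belt — stalling under load ✓; exhaust rich ✓; check-engine light ✓; rough idle ✓; vibration at speed ✗
(B) failing water pump — does not account for rough idle
(C) faulty oxygen sensor — does not account for rough idle, vibration at speed
(D) failing alternator — stalling under load ✓ (by rough idle → stalling under load); exhaust rich ✓; check-engine light ✓; rough idle ✓; vibration at speed ✓
(E) blown head gasket — stalling under load ✓; exhaust rich ✗; check-engine light ✓; rough idle ✓; vibration at speed ✓
(D) alone accounts for all the evidence.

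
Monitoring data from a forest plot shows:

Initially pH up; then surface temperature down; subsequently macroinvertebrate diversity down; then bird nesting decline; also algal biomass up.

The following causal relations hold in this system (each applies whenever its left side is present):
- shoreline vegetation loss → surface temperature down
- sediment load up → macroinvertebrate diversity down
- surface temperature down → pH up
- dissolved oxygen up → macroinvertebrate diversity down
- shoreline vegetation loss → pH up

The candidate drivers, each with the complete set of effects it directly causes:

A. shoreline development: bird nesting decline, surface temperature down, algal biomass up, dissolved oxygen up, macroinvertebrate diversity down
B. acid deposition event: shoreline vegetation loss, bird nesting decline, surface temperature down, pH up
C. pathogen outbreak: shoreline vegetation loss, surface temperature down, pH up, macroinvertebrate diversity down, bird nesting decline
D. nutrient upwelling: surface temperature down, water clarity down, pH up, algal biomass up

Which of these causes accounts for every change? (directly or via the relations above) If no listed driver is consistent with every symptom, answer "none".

Checking each candidate against the observations:
(A) shoreline development — accounts for every observation (pH up by surface temperature down → pH up)
(B) acid deposition event — pH up match; surface temperature down match; macroinvertebrate diversity down miss; bird nesting decline match; algal biomass up miss
(C) pathogen outbreak — pH up match; surface temperature down match; macroinvertebrate diversity down match; bird nesting decline match; algal biomass up miss
(D) nutrient upwelling — pH up match; surface temperature down match; macroinvertebrate diversity down miss; bird nesting decline miss; algal biomass up match
(A) alone accounts for all the evidence.

A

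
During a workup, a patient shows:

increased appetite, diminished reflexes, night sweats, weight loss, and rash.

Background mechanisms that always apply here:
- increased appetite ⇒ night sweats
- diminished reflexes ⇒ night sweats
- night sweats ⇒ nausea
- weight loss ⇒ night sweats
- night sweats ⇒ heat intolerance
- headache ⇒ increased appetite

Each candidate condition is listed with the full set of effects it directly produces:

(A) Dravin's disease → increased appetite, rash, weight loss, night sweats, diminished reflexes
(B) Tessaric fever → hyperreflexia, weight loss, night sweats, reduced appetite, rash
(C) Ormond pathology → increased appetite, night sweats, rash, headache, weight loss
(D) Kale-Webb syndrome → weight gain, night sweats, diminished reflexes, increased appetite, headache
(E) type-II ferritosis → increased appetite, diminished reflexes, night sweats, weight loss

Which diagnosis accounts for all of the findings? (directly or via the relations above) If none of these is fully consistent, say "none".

For each candidate, compare predicted effects to what was observed:
(A) Dravin's disease — increased appetite yes; diminished reflexes yes; night sweats yes; weight loss yes; rash yes
(B) Tessaric fever — fails on increased appetite, diminished reflexes (predicts reduced appetite, not increased appetite; predicts hyperreflexia, not diminished reflexes)
(C) Ormond pathology — does not account for diminished reflexes
(D) Kale-Webb syndrome — increased appetite yes; diminished reflexes yes; night sweats yes; weight loss NO; rash NO
(E) type-II ferritosis — does not account for rash
(A) is the only candidate with no mismatches.

A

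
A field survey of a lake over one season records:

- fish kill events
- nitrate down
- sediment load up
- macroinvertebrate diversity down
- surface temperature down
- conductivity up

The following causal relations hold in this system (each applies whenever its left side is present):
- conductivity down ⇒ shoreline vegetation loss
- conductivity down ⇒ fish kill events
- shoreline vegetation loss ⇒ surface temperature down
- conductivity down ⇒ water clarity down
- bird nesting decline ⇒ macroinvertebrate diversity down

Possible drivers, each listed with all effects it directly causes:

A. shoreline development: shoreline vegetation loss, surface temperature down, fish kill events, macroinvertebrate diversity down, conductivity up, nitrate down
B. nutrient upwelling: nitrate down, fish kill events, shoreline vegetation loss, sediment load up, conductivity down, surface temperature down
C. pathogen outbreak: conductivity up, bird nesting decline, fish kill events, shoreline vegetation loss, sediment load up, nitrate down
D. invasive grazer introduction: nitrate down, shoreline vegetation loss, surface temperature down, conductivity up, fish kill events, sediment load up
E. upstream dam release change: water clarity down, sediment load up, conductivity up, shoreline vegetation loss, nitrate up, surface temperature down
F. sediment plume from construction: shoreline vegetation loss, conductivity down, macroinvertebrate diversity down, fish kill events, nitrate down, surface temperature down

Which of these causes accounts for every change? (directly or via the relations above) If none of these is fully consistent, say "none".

Per-candidate check:
(A) shoreline development — does not account for sediment load up
(B) nutrient upwelling — fish kill events +; nitrate down +; sediment load up +; macroinvertebrate diversity down -; surface temperature down +; conductivity up -
(C) pathogen outbreak — accounts for every observation (macroinvertebrate diversity down through bird nesting decline → macroinvertebrate diversity down)
(D) invasive grazer introduction — fish kill events +; nitrate down +; sediment load up +; macroinvertebrate diversity down -; surface temperature down +; conductivity up +
(E) upstream dam release change — fails on fish kill events, nitrate down, macroinvertebrate diversity down (predicts nitrate up, not nitrate down)
(F) sediment plume from construction — fish kill events +; nitrate down +; sediment load up -; macroinvertebrate diversity down +; surface temperature down +; conductivity up -
Only (C) is consistent with every observation.

C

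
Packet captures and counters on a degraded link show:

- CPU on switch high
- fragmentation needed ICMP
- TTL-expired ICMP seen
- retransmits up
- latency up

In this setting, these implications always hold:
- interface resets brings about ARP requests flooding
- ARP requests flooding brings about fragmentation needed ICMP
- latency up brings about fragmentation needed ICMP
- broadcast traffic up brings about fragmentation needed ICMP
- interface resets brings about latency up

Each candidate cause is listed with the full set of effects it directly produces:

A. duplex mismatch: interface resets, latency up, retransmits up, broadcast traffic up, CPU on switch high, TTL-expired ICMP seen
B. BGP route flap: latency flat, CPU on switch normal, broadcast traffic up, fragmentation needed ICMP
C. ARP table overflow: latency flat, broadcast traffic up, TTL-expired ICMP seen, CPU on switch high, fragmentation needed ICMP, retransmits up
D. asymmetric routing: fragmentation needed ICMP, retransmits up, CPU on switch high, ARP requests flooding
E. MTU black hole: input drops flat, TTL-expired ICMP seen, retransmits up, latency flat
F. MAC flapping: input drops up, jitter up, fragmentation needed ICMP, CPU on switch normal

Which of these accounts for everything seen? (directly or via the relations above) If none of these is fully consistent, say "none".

For each candidate, compare predicted effects to what was observed:
(A) duplex mismatch — accounts for every observation (fragmentation needed ICMP by latency up → fragmentation needed ICMP)
(B) BGP route flap — fails on CPU on switch high, TTL-expired ICMP seen, retransmits up, latency up (predicts CPU on switch normal, not CPU on switch high; predicts latency flat, not latency up)
(C) ARP table overflow — CPU on switch high ✓; fragmentation needed ICMP ✓; TTL-expired ICMP seen ✓; retransmits up ✓; latency up ✗
(D) asymmetric routing — CPU on switch high ✓; fragmentation needed ICMP ✓; TTL-expired ICMP seen ✗; retransmits up ✓; latency up ✗
(E) MTU black hole — CPU on switch high ✗; fragmentation needed ICMP ✗; TTL-expired ICMP seen ✓; retransmits up ✓; latency up ✗
(F) MAC flapping — CPU on switch high ✗; fragmentation needed ICMP ✓; TTL-expired ICMP seen ✗; retransmits up ✗; latency up ✗
(A) alone accounts for all the evidence.

A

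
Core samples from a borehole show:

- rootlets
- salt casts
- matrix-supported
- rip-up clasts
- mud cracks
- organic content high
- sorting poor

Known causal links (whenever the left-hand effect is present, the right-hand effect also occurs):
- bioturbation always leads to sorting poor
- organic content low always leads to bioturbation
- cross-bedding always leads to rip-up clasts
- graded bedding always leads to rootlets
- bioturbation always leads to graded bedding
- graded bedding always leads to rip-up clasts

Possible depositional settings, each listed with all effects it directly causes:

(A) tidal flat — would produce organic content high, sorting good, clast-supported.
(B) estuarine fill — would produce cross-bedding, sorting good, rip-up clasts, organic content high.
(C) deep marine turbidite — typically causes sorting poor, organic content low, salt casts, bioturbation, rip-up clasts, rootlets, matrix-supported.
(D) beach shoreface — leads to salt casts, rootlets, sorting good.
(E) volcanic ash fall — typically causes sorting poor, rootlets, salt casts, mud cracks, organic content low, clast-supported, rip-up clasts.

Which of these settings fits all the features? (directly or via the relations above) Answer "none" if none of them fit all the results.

For each candidate, compare predicted effects to what was observed:
(A) tidal flat — rootlets NO; salt casts NO; matrix-supported NO; rip-up clasts NO; mud cracks NO; organic content high yes; sorting poor NO
(B) estuarine fill — rootlets NO; salt casts NO; matrix-supported NO; rip-up clasts yes; mud cracks NO; organic content high yes; sorting poor NO
(C) deep marine turbidite — rootlets yes; salt casts yes; matrix-supported yes; rip-up clasts yes; mud cracks NO; organic content high NO; sorting poor yes
(D) beach shoreface — rootlets yes; salt casts yes; matrix-supported NO; rip-up clasts NO; mud cracks NO; organic content high NO; sorting poor NO
(E) volcanic ash fall — fails on matrix-supported, organic content high (predicts clast-supported, not matrix-supported; predicts organic content low, not organic content high)
Every candidate fails on at least one observation.

none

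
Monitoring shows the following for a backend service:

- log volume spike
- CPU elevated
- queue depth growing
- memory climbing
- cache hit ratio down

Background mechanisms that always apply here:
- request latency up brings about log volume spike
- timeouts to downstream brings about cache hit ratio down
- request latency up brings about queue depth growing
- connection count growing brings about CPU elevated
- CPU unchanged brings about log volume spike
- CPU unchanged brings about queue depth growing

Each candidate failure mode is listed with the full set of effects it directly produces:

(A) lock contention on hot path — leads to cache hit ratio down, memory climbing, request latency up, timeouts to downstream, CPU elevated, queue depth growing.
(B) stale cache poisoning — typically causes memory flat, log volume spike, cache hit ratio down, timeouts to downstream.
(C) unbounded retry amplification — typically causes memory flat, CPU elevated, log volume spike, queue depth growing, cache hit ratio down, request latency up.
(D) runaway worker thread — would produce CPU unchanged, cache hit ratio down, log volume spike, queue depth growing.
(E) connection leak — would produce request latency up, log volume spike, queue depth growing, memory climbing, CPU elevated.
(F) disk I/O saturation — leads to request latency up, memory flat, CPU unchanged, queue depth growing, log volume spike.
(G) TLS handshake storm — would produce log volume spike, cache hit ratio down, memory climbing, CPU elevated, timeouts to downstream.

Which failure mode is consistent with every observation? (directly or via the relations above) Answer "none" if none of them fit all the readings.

For each candidate, compare predicted effects to what was observed:
(A) lock contention on hot path — accounts for every observation (log volume spike by request latency up → log volume spike)
(B) stale cache poisoning — log volume spike ✓; CPU elevated ✗; queue depth growing ✗; memory climbing ✗; cache hit ratio down ✓
(C) unbounded retry amplification — fails on memory climbing (predicts memory flat, not memory climbing)
(D) runaway worker thread — fails on CPU elevated, memory climbing (predicts CPU unchanged, not CPU elevated)
(E) connection leak — log volume spike ✓; CPU elevated ✓; queue depth growing ✓; memory climbing ✓; cache hit ratio down ✗
(F) disk I/O saturation — fails on CPU elevated, memory climbing, cache hit ratio down (predicts CPU unchanged, not CPU elevated; predicts memory flat, not memory climbing)
(G) TLS handshake storm — does not account for queue depth growing
(A) alone accounts for all the evidence.

A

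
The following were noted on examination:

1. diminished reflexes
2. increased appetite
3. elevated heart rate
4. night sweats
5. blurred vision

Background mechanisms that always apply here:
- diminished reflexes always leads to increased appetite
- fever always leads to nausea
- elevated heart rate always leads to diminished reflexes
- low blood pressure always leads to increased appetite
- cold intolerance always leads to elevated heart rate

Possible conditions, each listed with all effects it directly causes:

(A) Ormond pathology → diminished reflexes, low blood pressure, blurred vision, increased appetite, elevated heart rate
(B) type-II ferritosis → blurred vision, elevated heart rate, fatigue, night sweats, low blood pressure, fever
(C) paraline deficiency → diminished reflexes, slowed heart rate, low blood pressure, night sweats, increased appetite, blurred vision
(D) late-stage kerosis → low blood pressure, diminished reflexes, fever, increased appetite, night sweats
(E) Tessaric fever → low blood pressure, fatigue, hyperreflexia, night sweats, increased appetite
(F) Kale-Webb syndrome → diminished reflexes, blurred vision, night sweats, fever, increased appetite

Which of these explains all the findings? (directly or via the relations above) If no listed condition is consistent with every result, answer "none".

B

For each candidate, compare predicted effects to what was observed:
(A) Ormond pathology — diminished reflexes yes; increased appetite yes; elevated heart rate yes; night sweats NO; blurred vision yes
(B) type-II ferritosis — diminished reflexes yes (through elevated heart rate → diminished reflexes); increased appetite yes (through low blood pressure → increased appetite); elevated heart rate yes; night sweats yes; blurred vision yes
(C) paraline deficiency — diminished reflexes yes; increased appetite yes; elevated heart rate NO; night sweats yes; blurred vision yes
(D) late-stage kerosis — diminished reflexes yes; increased appetite yes; elevated heart rate NO; night sweats yes; blurred vision NO
(E) Tessaric fever — diminished reflexes NO; increased appetite yes; elevated heart rate NO; night sweats yes; blurred vision NO
(F) Kale-Webb syndrome — does not account for elevated heart rate
(B) is the only candidate with no mismatches.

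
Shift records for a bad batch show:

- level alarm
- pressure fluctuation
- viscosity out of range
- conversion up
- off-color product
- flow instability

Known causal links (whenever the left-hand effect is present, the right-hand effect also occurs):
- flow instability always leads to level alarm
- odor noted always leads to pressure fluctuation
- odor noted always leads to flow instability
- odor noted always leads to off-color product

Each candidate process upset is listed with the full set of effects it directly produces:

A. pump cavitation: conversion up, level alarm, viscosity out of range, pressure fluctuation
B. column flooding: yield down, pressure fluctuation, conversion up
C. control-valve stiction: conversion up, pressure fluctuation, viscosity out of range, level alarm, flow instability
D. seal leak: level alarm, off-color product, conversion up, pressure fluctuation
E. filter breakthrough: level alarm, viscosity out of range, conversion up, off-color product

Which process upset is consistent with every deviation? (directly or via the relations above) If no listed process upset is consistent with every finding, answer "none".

none

Checking each candidate against the observations:
(A) pump cavitation — does not account for off-color product, flow instability
(B) column flooding — level alarm miss; pressure fluctuation match; viscosity out of range miss; conversion up match; off-color product miss; flow instability miss
(C) control-valve stiction — does not account for off-color product
(D) seal leak — does not account for viscosity out of range, flow instability
(E) filter breakthrough — level alarm match; pressure fluctuation miss; viscosity out of range match; conversion up match; off-color product match; flow instability miss
None of the listed candidates fits everything.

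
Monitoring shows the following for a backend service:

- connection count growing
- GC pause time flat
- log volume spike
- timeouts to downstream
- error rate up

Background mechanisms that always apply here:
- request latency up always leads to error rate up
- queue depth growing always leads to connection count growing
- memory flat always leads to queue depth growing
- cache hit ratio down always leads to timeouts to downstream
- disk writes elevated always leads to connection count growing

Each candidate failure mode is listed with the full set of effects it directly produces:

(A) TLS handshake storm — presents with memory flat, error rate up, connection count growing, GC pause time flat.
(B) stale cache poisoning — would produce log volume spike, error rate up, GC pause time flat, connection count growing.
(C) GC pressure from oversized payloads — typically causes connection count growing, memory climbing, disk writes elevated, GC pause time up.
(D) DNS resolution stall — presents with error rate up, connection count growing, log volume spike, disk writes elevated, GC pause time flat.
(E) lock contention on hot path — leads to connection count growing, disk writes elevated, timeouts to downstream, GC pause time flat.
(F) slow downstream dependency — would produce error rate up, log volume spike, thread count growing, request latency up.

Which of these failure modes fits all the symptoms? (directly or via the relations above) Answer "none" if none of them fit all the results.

none

For each candidate, compare predicted effects to what was observed:
(A) TLS handshake storm — does not account for log volume spike, timeouts to downstream
(B) stale cache poisoning — connection count growing +; GC pause time flat +; log volume spike +; timeouts to downstream -; error rate up +
(C) GC pressure from oversized payloads — fails on GC pause time flat, log volume spike, timeouts to downstream, error rate up (predicts GC pause time up, not GC pause time flat)
(D) DNS resolution stall — does not account for timeouts to downstream
(E) lock contention on hot path — connection count growing +; GC pause time flat +; log volume spike -; timeouts to downstream +; error rate up -
(F) slow downstream dependency — does not account for connection count growing, GC pause time flat, timeouts to downstream
Every candidate fails on at least one observation.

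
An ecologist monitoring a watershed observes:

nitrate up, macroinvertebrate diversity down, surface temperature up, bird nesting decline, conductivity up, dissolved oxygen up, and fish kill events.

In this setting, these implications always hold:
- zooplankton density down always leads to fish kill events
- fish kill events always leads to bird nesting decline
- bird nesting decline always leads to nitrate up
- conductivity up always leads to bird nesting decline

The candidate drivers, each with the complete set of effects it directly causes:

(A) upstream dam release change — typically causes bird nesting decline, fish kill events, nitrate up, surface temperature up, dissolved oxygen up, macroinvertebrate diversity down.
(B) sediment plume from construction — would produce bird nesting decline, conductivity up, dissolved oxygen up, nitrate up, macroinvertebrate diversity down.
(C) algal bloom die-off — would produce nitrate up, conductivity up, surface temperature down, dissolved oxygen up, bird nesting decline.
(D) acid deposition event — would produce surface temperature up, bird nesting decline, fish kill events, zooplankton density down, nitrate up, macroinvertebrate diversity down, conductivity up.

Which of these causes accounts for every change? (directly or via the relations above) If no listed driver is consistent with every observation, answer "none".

Per-candidate check:
(A) upstream dam release change — nitrate up yes; macroinvertebrate diversity down yes; surface temperature up yes; bird nesting decline yes; conductivity up NO; dissolved oxygen up yes; fish kill events yes
(B) sediment plume from construction — nitrate up yes; macroinvertebrate diversity down yes; surface temperature up NO; bird nesting decline yes; conductivity up yes; dissolved oxygen up yes; fish kill events NO
(C) algal bloom die-off — nitrate up yes; macroinvertebrate diversity down NO; surface temperature up NO; bird nesting decline yes; conductivity up yes; dissolved oxygen up yes; fish kill events NO
(D) acid deposition event — nitrate up yes; macroinvertebrate diversity down yes; surface temperature up yes; bird nesting decline yes; conductivity up yes; dissolved oxygen up NO; fish kill events yes
No candidate is consistent with all observations.

none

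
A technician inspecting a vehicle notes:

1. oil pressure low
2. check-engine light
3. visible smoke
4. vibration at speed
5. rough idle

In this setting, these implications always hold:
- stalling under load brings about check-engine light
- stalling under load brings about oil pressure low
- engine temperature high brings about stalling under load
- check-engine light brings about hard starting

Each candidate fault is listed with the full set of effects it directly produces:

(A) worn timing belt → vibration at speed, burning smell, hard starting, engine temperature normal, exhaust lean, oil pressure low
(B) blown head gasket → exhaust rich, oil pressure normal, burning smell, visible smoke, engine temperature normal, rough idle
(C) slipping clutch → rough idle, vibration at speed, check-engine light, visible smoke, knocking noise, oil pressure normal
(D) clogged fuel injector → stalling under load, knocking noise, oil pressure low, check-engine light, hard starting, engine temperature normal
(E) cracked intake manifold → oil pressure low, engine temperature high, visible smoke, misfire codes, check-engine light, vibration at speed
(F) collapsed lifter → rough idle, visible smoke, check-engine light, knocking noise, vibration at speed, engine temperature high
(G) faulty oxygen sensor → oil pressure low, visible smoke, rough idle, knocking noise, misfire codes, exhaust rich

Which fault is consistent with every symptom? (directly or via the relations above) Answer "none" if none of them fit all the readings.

For each candidate, compare predicted effects to what was observed:
(A) worn timing belt — oil pressure low match; check-engine light miss; visible smoke miss; vibration at speed match; rough idle miss
(B) blown head gasket — fails on oil pressure low, check-engine light, vibration at speed (predicts oil pressure normal, not oil pressure low)
(C) slipping clutch — oil pressure low miss; check-engine light match; visible smoke match; vibration at speed match; rough idle match
(D) clogged fuel injector — does not account for visible smoke, vibration at speed, rough idle
(E) cracked intake manifold — does not account for rough idle
(F) collapsed lifter — accounts for every observation (oil pressure low by engine temperature high → stalling under load → oil pressure low)
(G) faulty oxygen sensor — oil pressure low match; check-engine light miss; visible smoke match; vibration at speed miss; rough idle match
(F) is the only candidate with no mismatches.

F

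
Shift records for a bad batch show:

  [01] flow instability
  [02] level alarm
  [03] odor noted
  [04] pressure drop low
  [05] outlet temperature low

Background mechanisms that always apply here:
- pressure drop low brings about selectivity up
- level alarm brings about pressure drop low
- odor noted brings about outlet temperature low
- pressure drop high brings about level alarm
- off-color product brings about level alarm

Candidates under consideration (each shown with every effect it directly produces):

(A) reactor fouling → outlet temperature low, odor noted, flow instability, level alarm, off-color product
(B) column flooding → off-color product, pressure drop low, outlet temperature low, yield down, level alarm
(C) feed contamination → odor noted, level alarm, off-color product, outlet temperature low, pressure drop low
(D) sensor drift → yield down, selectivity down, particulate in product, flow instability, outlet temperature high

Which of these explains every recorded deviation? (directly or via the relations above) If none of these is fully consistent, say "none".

Checking each candidate against the observations:
(A) reactor fouling — flow instability yes; level alarm yes; odor noted yes; pressure drop low yes (through level alarm → pressure drop low); outlet temperature low yes
(B) column flooding — flow instability NO; level alarm yes; odor noted NO; pressure drop low yes; outlet temperature low yes
(C) feed contamination — flow instability NO; level alarm yes; odor noted yes; pressure drop low yes; outlet temperature low yes
(D) sensor drift — flow instability yes; level alarm NO; odor noted NO; pressure drop low NO; outlet temperature low NO
(A) alone accounts for all the evidence.

A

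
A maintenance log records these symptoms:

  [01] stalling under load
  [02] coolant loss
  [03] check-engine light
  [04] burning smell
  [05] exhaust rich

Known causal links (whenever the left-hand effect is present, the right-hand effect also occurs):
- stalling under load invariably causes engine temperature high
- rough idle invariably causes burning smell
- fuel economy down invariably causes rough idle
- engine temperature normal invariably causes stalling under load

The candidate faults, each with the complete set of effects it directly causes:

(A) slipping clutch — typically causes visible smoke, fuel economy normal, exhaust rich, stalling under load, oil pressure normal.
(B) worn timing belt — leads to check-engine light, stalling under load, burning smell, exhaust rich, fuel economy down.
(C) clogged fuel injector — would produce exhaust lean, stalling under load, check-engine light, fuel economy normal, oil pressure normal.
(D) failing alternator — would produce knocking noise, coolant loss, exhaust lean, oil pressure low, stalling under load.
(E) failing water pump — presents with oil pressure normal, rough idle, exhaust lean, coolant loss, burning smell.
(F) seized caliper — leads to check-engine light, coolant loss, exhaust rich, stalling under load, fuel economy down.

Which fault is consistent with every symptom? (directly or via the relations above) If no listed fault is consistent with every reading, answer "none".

F

Testing each hypothesis:
(A) slipping clutch — does not account for coolant loss, check-engine light, burning smell
(B) worn timing belt — does not account for coolant loss
(C) clogged fuel injector — stalling under load ✓; coolant loss ✗; check-engine light ✓; burning smell ✗; exhaust rich ✗
(D) failing alternator — fails on check-engine light, burning smell, exhaust rich (predicts exhaust lean, not exhaust rich)
(E) failing water pump — stalling under load ✗; coolant loss ✓; check-engine light ✗; burning smell ✓; exhaust rich ✗
(F) seized caliper — stalling under load ✓; coolant loss ✓; check-engine light ✓; burning smell ✓ (via fuel economy down → rough idle → burning smell); exhaust rich ✓
(F) alone accounts for all the evidence.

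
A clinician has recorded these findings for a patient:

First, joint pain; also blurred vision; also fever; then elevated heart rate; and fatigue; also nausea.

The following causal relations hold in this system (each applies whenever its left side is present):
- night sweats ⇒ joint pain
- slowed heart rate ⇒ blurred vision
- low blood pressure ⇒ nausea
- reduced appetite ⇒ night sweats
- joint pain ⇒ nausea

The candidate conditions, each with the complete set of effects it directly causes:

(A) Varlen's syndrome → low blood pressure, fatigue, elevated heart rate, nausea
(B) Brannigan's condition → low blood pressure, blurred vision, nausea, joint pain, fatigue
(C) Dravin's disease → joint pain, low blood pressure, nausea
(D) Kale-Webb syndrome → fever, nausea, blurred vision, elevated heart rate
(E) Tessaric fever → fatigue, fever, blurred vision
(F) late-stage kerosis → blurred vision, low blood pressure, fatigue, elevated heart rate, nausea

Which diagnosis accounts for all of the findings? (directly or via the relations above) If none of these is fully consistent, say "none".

none

Checking each candidate against the observations:
(A) Varlen's syndrome — does not account for joint pain, blurred vision, fever
(B) Brannigan's condition — does not account for fever, elevated heart rate
(C) Dravin's disease — joint pain +; blurred vision -; fever -; elevated heart rate -; fatigue -; nausea +
(D) Kale-Webb syndrome — joint pain -; blurred vision +; fever +; elevated heart rate +; fatigue -; nausea +
(E) Tessaric fever — does not account for joint pain, elevated heart rate, nausea
(F) late-stage kerosis — joint pain -; blurred vision +; fever -; elevated heart rate +; fatigue +; nausea +
None of the listed candidates fits everything.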